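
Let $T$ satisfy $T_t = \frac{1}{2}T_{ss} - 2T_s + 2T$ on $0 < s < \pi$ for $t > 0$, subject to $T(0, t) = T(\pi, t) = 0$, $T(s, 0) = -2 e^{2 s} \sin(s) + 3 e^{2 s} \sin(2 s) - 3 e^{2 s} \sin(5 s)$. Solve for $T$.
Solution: Substitute $T = e^{2s}u$, i.e. $u = e^{-2s}T$.
By the product rule, $T_s = e^{2s}(u_s + 2u)$, $T_{ss} = e^{2s}(u_{ss} + 4u_s + 4u)$, $T_t = e^{2s}u_t$.
Substituting into the PDE and dividing by $e^{2s}$: $u_t = \frac{1}{2}(u_{ss} + 4u_s + 4u) - 2(u_s + 2u) + 2u$.
The lower-order terms cancel, leaving the standard heat equation $u_t = \frac{1}{2}u_{ss}$.
Initial data for $u$: $u(s,0) = e^{-2s}T(s,0) = -2 \sin(s) + 3 \sin(2 s) - 3 \sin(5 s)$. The boundary conditions carry over: $u(0,t) = u(\pi,t) = 0$.
Solve for $u$:
  Using separation of variables $u = X(s)G(t)$:
  Eigenfunctions: $\sin(ns)$, $n = 1, 2, 3, \ldots$
  General solution: $u(s, t) = \sum c_n \sin(ns) e^{-n^2 t/2}$
  Matching $u(s,0) = -2 \sin(s) + 3 \sin(2 s) - 3 \sin(5 s)$ term by term: $c_1=-2, c_2=3, c_5=-3$.
Hence $u(s,t) = 3 e^{-2 t} \sin(2 s) - 2 e^{-t/2} \sin(s) - 3 e^{-25 t/2} \sin(5 s)$.
Transform back: $T(s,t) = e^{2s}u(s,t)$.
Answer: $T(s, t) = 3 e^{2 s} e^{-2 t} \sin(2 s) - 2 e^{2 s} e^{-t/2} \sin(s) - 3 e^{2 s} e^{-25 t/2} \sin(5 s)$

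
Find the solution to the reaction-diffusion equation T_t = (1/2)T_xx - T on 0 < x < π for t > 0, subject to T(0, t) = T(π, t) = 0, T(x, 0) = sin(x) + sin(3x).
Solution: Substitute T = exp(-t)u, i.e. u = exp(t)T.
By the product rule, T_t = exp(-t)(u_t - u), T_xx = exp(-t)u_xx.
Substituting into the PDE and dividing by exp(-t): u_t - u = (1/2)u_xx - u.
The lower-order terms cancel, leaving the standard heat equation u_t = (1/2)u_xx.
Initial data for u: u(x,0) = T(x,0) = sin(x) + sin(3x). The boundary conditions carry over: u(0,t) = u(π,t) = 0.
Solve for u:
  Using separation of variables u = X(x)G(t):
  Eigenfunctions: sin(nx), n = 1, 2, 3, ...
  General solution: u(x, t) = Σ c_n sin(nx) exp(-n² t/2)
  Matching u(x,0) = sin(x) + sin(3x) term by term: c_1=1, c_3=1.
Hence u(x,t) = exp(-t/2)sin(x) + exp(-9t/2)sin(3x).
Transform back: T(x,t) = exp(-t)u(x,t).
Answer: T(x, t) = exp(-3t/2)sin(x) + exp(-11t/2)sin(3x)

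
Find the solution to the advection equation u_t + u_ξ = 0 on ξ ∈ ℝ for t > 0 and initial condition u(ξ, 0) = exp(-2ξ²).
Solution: By method of characteristics (waves move right with speed 1):
Along characteristics ξ - t = const, u is constant, so u(ξ,t) = f(ξ - t) with f = u(·, 0).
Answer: u(ξ, t) = exp(-2(-t + ξ)²)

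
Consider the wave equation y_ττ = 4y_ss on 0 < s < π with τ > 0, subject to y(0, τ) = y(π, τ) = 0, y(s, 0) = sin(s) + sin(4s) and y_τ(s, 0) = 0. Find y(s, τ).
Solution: Using separation of variables y = X(s)T(τ):
Eigenfunctions: sin(ns), n = 1, 2, 3, ...
General solution: y(s, τ) = Σ [A_n cos(2n τ) + B_n sin(2n τ)] sin(ns)
From y(s,0) = sin(s) + sin(4s): A_1=1, A_4=1. From y_τ(s,0) = 0: all B_n = 0.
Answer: y(s, τ) = sin(s)cos(2τ) + sin(4s)cos(8τ)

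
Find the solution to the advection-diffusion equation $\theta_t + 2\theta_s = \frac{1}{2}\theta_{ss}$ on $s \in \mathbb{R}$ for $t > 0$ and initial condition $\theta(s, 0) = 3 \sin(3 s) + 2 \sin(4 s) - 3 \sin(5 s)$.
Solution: Moving frame: $\eta = s - 2t$, $\sigma = t$, $\theta = u(\eta,\sigma)$, so $\theta_t = u_{\sigma} - 2u_{\eta}$ and $\theta_{ss} = u_{\eta\eta}$.
Hence $\theta_t + 2\theta_s = u_{\sigma}$ and the PDE becomes the heat equation $u_{\sigma} = \frac{1}{2}u_{\eta\eta}$ on $\eta \in \mathbb{R}$.
Initial data: $u(\eta,0) = \theta(\eta,0) = 3 \sin(3 \eta) + 2 \sin(4 \eta) - 3 \sin(5 \eta)$. Each mode $\sin(n\eta)$ decays as $e^{-n^2\sigma/2}$ on $\mathbb{R}$, so $u(\eta,\sigma) = \sum c_n e^{-n^2\sigma/2} \sin(n\eta)$ with $c_3=3, c_4=2, c_5=-3$: $u(\eta,\sigma) = 2 e^{-8 \sigma} \sin(4 \eta) + 3 e^{-9 \sigma/2} \sin(3 \eta) - 3 e^{-25 \sigma/2} \sin(5 \eta)$.
Substituting back: $\theta(s,t) = u(s - 2t, t)$.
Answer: $\theta(s, t) = 2 e^{-8 t} \sin(4 s - 8 t) + 3 e^{-9 t/2} \sin(3 s - 6 t) - 3 e^{-25 t/2} \sin(5 s - 10 t)$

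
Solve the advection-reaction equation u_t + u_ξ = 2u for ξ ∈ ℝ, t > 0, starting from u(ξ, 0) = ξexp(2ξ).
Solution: Substitute u = exp(2ξ)w.
Then u_ξ = exp(2ξ)(w_ξ + 2w), u_t = exp(2ξ)w_t; substituting and dividing by exp(2ξ), the lower-order terms cancel: w_t + w_ξ = 0 (standard advection equation).
Data for w: w(ξ,0) = exp(-2ξ)u(ξ,0) = ξ.
By characteristics (dξ/dt = 1), w(ξ,t) = f(ξ - t) with f = w(·, 0).
So w(ξ,t) = -t + ξ, and u(ξ,t) = exp(2ξ)w(ξ,t).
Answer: u(ξ, t) = -texp(2ξ) + ξexp(2ξ)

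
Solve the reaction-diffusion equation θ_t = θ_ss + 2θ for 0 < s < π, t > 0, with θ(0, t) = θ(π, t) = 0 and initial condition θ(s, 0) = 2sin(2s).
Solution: Substitute θ = exp(2t)u.
Then θ_t = exp(2t)(u_t + 2u), θ_ss = exp(2t)u_ss; substituting and dividing by exp(2t), the lower-order terms cancel: u_t = u_ss (standard heat equation).
Data for u: u(s,0) = θ(s,0) = 2sin(2s). The boundary conditions carry over: u(0,t) = u(π,t) = 0.
Separating variables: u = Σ c_n exp(-n²t) sin(ns). From u(s,0) = 2sin(2s): c_2=2.
So u(s,t) = 2exp(-4t)sin(2s), and θ(s,t) = exp(2t)u(s,t).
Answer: θ(s, t) = 2exp(-2t)sin(2s)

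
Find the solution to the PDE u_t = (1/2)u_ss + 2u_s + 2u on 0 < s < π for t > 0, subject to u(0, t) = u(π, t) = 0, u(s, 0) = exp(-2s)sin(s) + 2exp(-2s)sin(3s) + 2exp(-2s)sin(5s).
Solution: Substitute u = exp(-2s)w.
Then u_s = exp(-2s)(w_s - 2w), u_ss = exp(-2s)(w_ss - 4w_s + 4w), u_t = exp(-2s)w_t; substituting and dividing by exp(-2s), the lower-order terms cancel: w_t = (1/2)w_ss (standard heat equation).
Data for w: w(s,0) = exp(2s)u(s,0) = sin(s) + 2sin(3s) + 2sin(5s). The boundary conditions carry over: w(0,t) = w(π,t) = 0.
Separating variables: w = Σ c_n exp(-n²t/2) sin(ns). From w(s,0) = sin(s) + 2sin(3s) + 2sin(5s): c_1=1, c_3=2, c_5=2.
So w(s,t) = exp(-t/2)sin(s) + 2exp(-9t/2)sin(3s) + 2exp(-25t/2)sin(5s), and u(s,t) = exp(-2s)w(s,t).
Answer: u(s, t) = exp(-2s)exp(-t/2)sin(s) + 2exp(-2s)exp(-9t/2)sin(3s) + 2exp(-2s)exp(-25t/2)sin(5s)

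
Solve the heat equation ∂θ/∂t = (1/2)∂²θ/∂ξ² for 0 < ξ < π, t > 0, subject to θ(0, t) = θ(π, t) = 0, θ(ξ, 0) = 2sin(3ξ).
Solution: Separating variables: θ = Σ c_n exp(-n²t/2) sin(nξ). From θ(ξ,0) = 2sin(3ξ): c_3=2.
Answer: θ(ξ, t) = 2exp(-9t/2)sin(3ξ)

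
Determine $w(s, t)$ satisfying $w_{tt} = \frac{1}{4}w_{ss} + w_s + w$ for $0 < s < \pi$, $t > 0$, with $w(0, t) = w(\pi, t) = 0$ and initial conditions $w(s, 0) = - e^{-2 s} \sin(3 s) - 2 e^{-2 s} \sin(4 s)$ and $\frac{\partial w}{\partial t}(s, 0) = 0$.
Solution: Substitute $w = e^{-2s}u$.
Then $w_s = e^{-2s}(u_s - 2u)$, $w_{ss} = e^{-2s}(u_{ss} - 4u_s + 4u)$, $w_{tt} = e^{-2s}u_{tt}$; substituting and dividing by $e^{-2s}$, the lower-order terms cancel: $u_{tt} = \frac{1}{4}u_{ss}$ (standard wave equation).
Data for $u$: $u(s,0) = e^{2s}w(s,0) = - \sin(3 s) - 2 \sin(4 s)$; $u_t(s,0) = e^{2s}w_t(s,0) = 0$. The boundary conditions carry over: $u(0,t) = u(\pi,t) = 0$.
Separating variables: $u = \sum [A_n \cos(\omega_n t) + B_n \sin(\omega_n t)] \sin(ns)$, $\omega_n = n/2$. From ICs: $A_3=-1, A_4=-2$.
So $u(s,t) = - \sin(3 s) \cos(3 t/2) - 2 \sin(4 s) \cos(2 t)$, and $w(s,t) = e^{-2s}u(s,t)$.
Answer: $w(s, t) = - e^{-2 s} \sin(3 s) \cos(3 t/2) - 2 e^{-2 s} \sin(4 s) \cos(2 t)$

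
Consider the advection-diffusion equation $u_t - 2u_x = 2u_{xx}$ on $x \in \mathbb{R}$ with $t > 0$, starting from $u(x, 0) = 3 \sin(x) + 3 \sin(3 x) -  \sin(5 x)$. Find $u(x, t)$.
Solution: Change to a moving frame: let $\eta = x + 2t$, $\sigma = t$ and write $u(x,t) = w(\eta,\sigma)$.
By the chain rule $u_t = w_{\sigma} + 2w_{\eta}$, $u_x = w_{\eta}$, $u_{xx} = w_{\eta\eta}$.
Then $u_t - 2u_x = w_{\sigma}$: the advection term cancels and the PDE becomes the heat equation $w_{\sigma} = 2w_{\eta\eta}$ on $\eta \in \mathbb{R}$.
Initial data: $w(\eta,0) = u(\eta,0) = 3 \sin(\eta) + 3 \sin(3 \eta) - \sin(5 \eta)$.
On $\eta \in \mathbb{R}$ each mode satisfies $(\sin(n\eta))'' = -n^2 \sin(n\eta)$, so $e^{-2n^2\sigma} \sin(n\eta)$ solves the heat equation; by superposition $w(\eta,\sigma) = \sum c_n e^{-2n^2\sigma} \sin(n\eta)$.
Reading off the coefficients: $c_1=3, c_3=3, c_5=-1$, so $w(\eta,\sigma) = 3 e^{-2 \sigma} \sin(\eta) + 3 e^{-18 \sigma} \sin(3 \eta) - e^{-50 \sigma} \sin(5 \eta)$.
Substituting back $\eta = x + 2t$, $\sigma = t$: $u(x,t) = w(x + 2t, t)$.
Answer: $u(x, t) = 3 e^{-2 t} \sin(2 t + x) + 3 e^{-18 t} \sin(6 t + 3 x) -  e^{-50 t} \sin(10 t + 5 x)$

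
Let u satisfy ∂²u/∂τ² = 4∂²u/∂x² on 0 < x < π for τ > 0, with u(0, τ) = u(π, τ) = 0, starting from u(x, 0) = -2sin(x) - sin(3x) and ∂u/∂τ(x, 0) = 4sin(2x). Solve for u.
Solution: Separating variables: u = Σ [A_n cos(ω_n τ) + B_n sin(ω_n τ)] sin(nx), ω_n = 2n. From ICs (B_n = velocity coefficient / ω_n): A_1=-2, A_3=-1, B_2=1.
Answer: u(x, τ) = -2sin(x)cos(2τ) + sin(2x)sin(4τ) - sin(3x)cos(6τ)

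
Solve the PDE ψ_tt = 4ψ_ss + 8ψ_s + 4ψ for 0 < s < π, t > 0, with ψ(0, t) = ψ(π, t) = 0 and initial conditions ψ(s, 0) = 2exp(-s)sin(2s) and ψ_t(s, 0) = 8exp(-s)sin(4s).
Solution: Substitute ψ = exp(-s)u.
Then ψ_s = exp(-s)(u_s - u), ψ_ss = exp(-s)(u_ss - 2u_s + u), ψ_tt = exp(-s)u_tt; substituting and dividing by exp(-s), the lower-order terms cancel: u_tt = 4u_ss (standard wave equation).
Data for u: u(s,0) = exp(s)ψ(s,0) = 2sin(2s); u_t(s,0) = exp(s)ψ_t(s,0) = 8sin(4s). The boundary conditions carry over: u(0,t) = u(π,t) = 0.
Separating variables: u = Σ [A_n cos(ω_n t) + B_n sin(ω_n t)] sin(ns), ω_n = 2n. From ICs (B_n = velocity coefficient / ω_n): A_2=2, B_4=1.
So u(s,t) = 2sin(2s)cos(4t) + sin(4s)sin(8t), and ψ(s,t) = exp(-s)u(s,t).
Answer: ψ(s, t) = 2exp(-s)sin(2s)cos(4t) + exp(-s)sin(4s)sin(8t)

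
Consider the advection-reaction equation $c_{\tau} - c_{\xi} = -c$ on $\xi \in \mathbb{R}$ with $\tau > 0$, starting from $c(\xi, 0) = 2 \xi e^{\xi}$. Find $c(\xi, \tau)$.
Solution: Substitute $c = e^{\xi}u$.
Then $c_{\xi} = e^{\xi}(u_{\xi} + u)$, $c_{\tau} = e^{\xi}u_{\tau}$; substituting and dividing by $e^{\xi}$, the lower-order terms cancel: $u_{\tau} - u_{\xi} = 0$ (standard advection equation).
Data for $u$: $u(\xi,0) = e^{-\xi}c(\xi,0) = 2 \xi$.
By characteristics ($d\xi/d\tau = -1$), $u(\xi,\tau) = f(\xi + \tau)$ with $f = u( \cdot , 0)$.
So $u(\xi,\tau) = 2 \xi + 2 \tau$, and $c(\xi,\tau) = e^{\xi}u(\xi,\tau)$.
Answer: $c(\xi, \tau) = 2 \tau e^{\xi} + 2 \xi e^{\xi}$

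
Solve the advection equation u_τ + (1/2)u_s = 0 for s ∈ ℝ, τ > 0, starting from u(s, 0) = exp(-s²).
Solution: By method of characteristics (waves move right with speed 1/2):
Along characteristics s - (1/2)τ = const, u is constant, so u(s,τ) = f(s - (1/2)τ) with f = u(·, 0).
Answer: u(s, τ) = exp(-(s - τ/2)²)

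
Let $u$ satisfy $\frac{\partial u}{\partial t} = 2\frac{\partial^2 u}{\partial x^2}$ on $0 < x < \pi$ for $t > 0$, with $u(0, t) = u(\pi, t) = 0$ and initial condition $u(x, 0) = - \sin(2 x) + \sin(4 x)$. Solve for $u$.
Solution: Separating variables: $u = \sum c_n e^{-2n^2t} \sin(nx)$. From $u(x,0) = - \sin(2 x) + \sin(4 x)$: $c_2=-1, c_4=1$.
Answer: $u(x, t) = - e^{-8 t} \sin(2 x) + e^{-32 t} \sin(4 x)$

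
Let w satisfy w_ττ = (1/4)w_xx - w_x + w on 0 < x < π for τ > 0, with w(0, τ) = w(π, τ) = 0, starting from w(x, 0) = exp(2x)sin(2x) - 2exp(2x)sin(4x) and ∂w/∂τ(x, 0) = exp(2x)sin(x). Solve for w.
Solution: Substitute w = exp(2x)u.
Then w_x = exp(2x)(u_x + 2u), w_xx = exp(2x)(u_xx + 4u_x + 4u), w_ττ = exp(2x)u_ττ; substituting and dividing by exp(2x), the lower-order terms cancel: u_ττ = (1/4)u_xx (standard wave equation).
Data for u: u(x,0) = exp(-2x)w(x,0) = sin(2x) - 2sin(4x); u_τ(x,0) = exp(-2x)w_τ(x,0) = sin(x). The boundary conditions carry over: u(0,τ) = u(π,τ) = 0.
Separating variables: u = Σ [A_n cos(ω_n τ) + B_n sin(ω_n τ)] sin(nx), ω_n = n/2. From ICs (B_n = velocity coefficient / ω_n): A_2=1, A_4=-2, B_1=2.
So u(x,τ) = 2sin(x)sin(τ/2) + sin(2x)cos(τ) - 2sin(4x)cos(2τ), and w(x,τ) = exp(2x)u(x,τ).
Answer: w(x, τ) = 2exp(2x)sin(x)sin(τ/2) + exp(2x)sin(2x)cos(τ) - 2exp(2x)sin(4x)cos(2τ)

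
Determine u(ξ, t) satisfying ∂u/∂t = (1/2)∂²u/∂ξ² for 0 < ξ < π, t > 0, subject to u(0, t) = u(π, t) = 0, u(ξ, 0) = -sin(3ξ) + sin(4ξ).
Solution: Using separation of variables u = X(ξ)T(t):
Eigenfunctions: sin(nξ), n = 1, 2, 3, ...
General solution: u(ξ, t) = Σ c_n sin(nξ) exp(-n² t/2)
Matching u(ξ,0) = -sin(3ξ) + sin(4ξ) term by term: c_3=-1, c_4=1.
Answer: u(ξ, t) = exp(-8t)sin(4ξ) - exp(-9t/2)sin(3ξ)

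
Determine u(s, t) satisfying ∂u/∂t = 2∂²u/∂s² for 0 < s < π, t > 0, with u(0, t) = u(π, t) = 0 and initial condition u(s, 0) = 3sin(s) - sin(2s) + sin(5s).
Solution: Separating variables: u = Σ c_n exp(-2n²t) sin(ns). From u(s,0) = 3sin(s) - sin(2s) + sin(5s): c_1=3, c_2=-1, c_5=1.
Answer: u(s, t) = 3exp(-2t)sin(s) - exp(-8t)sin(2s) + exp(-50t)sin(5s)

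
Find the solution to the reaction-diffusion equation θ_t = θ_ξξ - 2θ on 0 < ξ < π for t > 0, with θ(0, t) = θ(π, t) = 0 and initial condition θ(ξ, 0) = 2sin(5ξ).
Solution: Substitute θ = exp(-2t)u.
Then θ_t = exp(-2t)(u_t - 2u), θ_ξξ = exp(-2t)u_ξξ; substituting and dividing by exp(-2t), the lower-order terms cancel: u_t = u_ξξ (standard heat equation).
Data for u: u(ξ,0) = θ(ξ,0) = 2sin(5ξ). The boundary conditions carry over: u(0,t) = u(π,t) = 0.
Separating variables: u = Σ c_n exp(-n²t) sin(nξ). From u(ξ,0) = 2sin(5ξ): c_5=2.
So u(ξ,t) = 2exp(-25t)sin(5ξ), and θ(ξ,t) = exp(-2t)u(ξ,t).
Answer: θ(ξ, t) = 2exp(-27t)sin(5ξ)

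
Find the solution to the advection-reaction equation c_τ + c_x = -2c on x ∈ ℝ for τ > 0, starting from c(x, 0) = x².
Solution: Substitute c = exp(-2τ)u, i.e. u = exp(2τ)c.
By the product rule, c_τ = exp(-2τ)(u_τ - 2u), c_x = exp(-2τ)u_x.
Substituting into the PDE and dividing by exp(-2τ): u_τ - 2u + u_x = -2u.
The lower-order terms cancel, leaving the standard advection equation u_τ + u_x = 0.
Initial data for u: u(x,0) = c(x,0) = x².
Solve for u:
  By method of characteristics (waves move right with speed 1):
  Along characteristics x - τ = const, u is constant, so u(x,τ) = f(x - τ) with f = u(·, 0).
Hence u(x,τ) = x² - 2xτ + τ².
Transform back: c(x,τ) = exp(-2τ)u(x,τ).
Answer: c(x, τ) = x²exp(-2τ) - 2xτexp(-2τ) + τ²exp(-2τ)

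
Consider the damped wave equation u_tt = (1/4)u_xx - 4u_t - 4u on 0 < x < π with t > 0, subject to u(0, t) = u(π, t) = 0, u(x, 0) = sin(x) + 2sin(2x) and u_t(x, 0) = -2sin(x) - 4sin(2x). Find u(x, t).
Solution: Substitute u = exp(-2t)w, i.e. w = exp(2t)u.
By the product rule, u_t = exp(-2t)(w_t - 2w), u_tt = exp(-2t)(w_tt - 4w_t + 4w), u_xx = exp(-2t)w_xx.
Substituting into the PDE and dividing by exp(-2t): w_tt - 4w_t + 4w = (1/4)w_xx - 4(w_t - 2w) - 4w.
The lower-order terms cancel, leaving the standard wave equation w_tt = (1/4)w_xx.
Initial data for w: w(x,0) = u(x,0) = sin(x) + 2sin(2x); w_t(x,0) = u_t(x,0) + 2u(x,0) = 0. The boundary conditions carry over: w(0,t) = w(π,t) = 0.
Solve for w:
  Using separation of variables w = X(x)T(t):
  Eigenfunctions: sin(nx), n = 1, 2, 3, ...
  General solution: w(x, t) = Σ [A_n cos(n t/2) + B_n sin(n t/2)] sin(nx)
  From w(x,0) = sin(x) + 2sin(2x): A_1=1, A_2=2. From w_t(x,0) = 0: all B_n = 0.
Hence w(x,t) = sin(x)cos(t/2) + 2sin(2x)cos(t).
Transform back: u(x,t) = exp(-2t)w(x,t).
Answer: u(x, t) = exp(-2t)sin(x)cos(t/2) + 2exp(-2t)sin(2x)cos(t)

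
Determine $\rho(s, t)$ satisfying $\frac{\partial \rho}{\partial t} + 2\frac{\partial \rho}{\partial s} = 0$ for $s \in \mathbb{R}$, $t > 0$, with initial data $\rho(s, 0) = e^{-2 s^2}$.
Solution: By method of characteristics (waves move right with speed 2):
Along characteristics $s - 2t =$ const, $\rho$ is constant, so $\rho(s,t) = f(s - 2t)$ with $f = \rho( \cdot , 0)$.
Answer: $\rho(s, t) = e^{-2 (s - 2 t)^2}$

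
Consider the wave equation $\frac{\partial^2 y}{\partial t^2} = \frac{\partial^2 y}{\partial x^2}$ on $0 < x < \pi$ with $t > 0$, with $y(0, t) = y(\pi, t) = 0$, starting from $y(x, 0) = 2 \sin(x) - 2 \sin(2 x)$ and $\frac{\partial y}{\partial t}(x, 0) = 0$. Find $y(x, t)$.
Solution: Separating variables: $y = \sum [A_n \cos(\omega_n t) + B_n \sin(\omega_n t)] \sin(nx)$, $\omega_n = n$. From ICs: $A_1=2, A_2=-2$.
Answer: $y(x, t) = 2 \sin(x) \cos(t) - 2 \sin(2 x) \cos(2 t)$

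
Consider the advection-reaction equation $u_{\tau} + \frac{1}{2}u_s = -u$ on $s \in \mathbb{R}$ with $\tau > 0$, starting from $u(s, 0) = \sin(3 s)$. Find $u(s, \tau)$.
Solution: Substitute $u = e^{-\tau}w$.
Then $u_{\tau} = e^{-\tau}(w_{\tau} - w)$, $u_s = e^{-\tau}w_s$; substituting and dividing by $e^{-\tau}$, the lower-order terms cancel: $w_{\tau} + \frac{1}{2}w_s = 0$ (standard advection equation).
Data for $w$: $w(s,0) = u(s,0) = \sin(3 s)$.
By characteristics ($ds/d\tau = 1/2$), $w(s,\tau) = f(s - \frac{1}{2}\tau)$ with $f = w( \cdot , 0)$.
So $w(s,\tau) = \sin(3 s - 3 \tau/2)$, and $u(s,\tau) = e^{-\tau}w(s,\tau)$.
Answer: $u(s, \tau) = - e^{-\tau} \sin(3 \tau/2 - 3 s)$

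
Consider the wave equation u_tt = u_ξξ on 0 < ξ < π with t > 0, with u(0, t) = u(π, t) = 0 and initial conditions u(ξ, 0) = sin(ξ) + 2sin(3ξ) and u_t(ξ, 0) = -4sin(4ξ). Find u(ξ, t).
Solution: Separating variables: u = Σ [A_n cos(ω_n t) + B_n sin(ω_n t)] sin(nξ), ω_n = n. From ICs (B_n = velocity coefficient / ω_n): A_1=1, A_3=2, B_4=-1.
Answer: u(ξ, t) = -sin(4t)sin(4ξ) + sin(ξ)cos(t) + 2sin(3ξ)cos(3t)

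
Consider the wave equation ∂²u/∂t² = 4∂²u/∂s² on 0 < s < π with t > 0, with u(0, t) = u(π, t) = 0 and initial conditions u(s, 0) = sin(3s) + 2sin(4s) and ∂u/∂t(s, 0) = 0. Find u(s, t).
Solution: Separating variables: u = Σ [A_n cos(ω_n t) + B_n sin(ω_n t)] sin(ns), ω_n = 2n. From ICs: A_3=1, A_4=2.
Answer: u(s, t) = sin(3s)cos(6t) + 2sin(4s)cos(8t)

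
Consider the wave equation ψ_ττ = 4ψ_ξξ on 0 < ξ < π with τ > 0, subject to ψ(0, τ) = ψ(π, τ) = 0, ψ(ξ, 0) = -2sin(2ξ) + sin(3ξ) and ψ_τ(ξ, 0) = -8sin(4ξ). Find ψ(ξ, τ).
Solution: Using separation of variables ψ = X(ξ)T(τ):
Eigenfunctions: sin(nξ), n = 1, 2, 3, ...
General solution: ψ(ξ, τ) = Σ [A_n cos(2n τ) + B_n sin(2n τ)] sin(nξ)
From ψ(ξ,0) = -2sin(2ξ) + sin(3ξ): A_2=-2, A_3=1. From ψ_τ(ξ,0) = -8sin(4ξ), using ψ_τ(ξ,0) = Σ ω_n B_n sin(nξ) with ω_n = 2n: B_4 = (-8)/8 = -1.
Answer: ψ(ξ, τ) = -2sin(2ξ)cos(4τ) + sin(3ξ)cos(6τ) - sin(4ξ)sin(8τ)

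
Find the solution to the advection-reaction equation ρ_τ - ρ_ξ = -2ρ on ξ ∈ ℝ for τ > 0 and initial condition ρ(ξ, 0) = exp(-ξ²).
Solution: Substitute ρ = exp(-2τ)u, i.e. u = exp(2τ)ρ.
By the product rule, ρ_τ = exp(-2τ)(u_τ - 2u), ρ_ξ = exp(-2τ)u_ξ.
Substituting into the PDE and dividing by exp(-2τ): u_τ - 2u - u_ξ = -2u.
The lower-order terms cancel, leaving the standard advection equation u_τ - u_ξ = 0.
Initial data for u: u(ξ,0) = ρ(ξ,0) = exp(-ξ²).
Solve for u:
  By method of characteristics (waves move left with speed 1):
  Along characteristics ξ + τ = const, u is constant, so u(ξ,τ) = f(ξ + τ) with f = u(·, 0).
Hence u(ξ,τ) = exp(-(ξ + τ)²).
Transform back: ρ(ξ,τ) = exp(-2τ)u(ξ,τ).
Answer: ρ(ξ, τ) = exp(-2τ)exp(-(ξ + τ)²)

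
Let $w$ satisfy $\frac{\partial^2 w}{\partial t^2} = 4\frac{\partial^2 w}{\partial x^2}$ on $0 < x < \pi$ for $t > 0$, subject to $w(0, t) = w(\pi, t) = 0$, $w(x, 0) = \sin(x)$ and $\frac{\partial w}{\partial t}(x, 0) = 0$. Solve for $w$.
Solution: Separating variables: $w = \sum [A_n \cos(\omega_n t) + B_n \sin(\omega_n t)] \sin(nx)$, $\omega_n = 2n$. From ICs: $A_1=1$.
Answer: $w(x, t) = \sin(x) \cos(2 t)$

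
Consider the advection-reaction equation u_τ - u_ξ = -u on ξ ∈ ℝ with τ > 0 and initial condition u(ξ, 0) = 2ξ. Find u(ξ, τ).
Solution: Substitute u = exp(-τ)w, i.e. w = exp(τ)u.
By the product rule, u_τ = exp(-τ)(w_τ - w), u_ξ = exp(-τ)w_ξ.
Substituting into the PDE and dividing by exp(-τ): w_τ - w - w_ξ = -w.
The lower-order terms cancel, leaving the standard advection equation w_τ - w_ξ = 0.
Initial data for w: w(ξ,0) = u(ξ,0) = 2ξ.
Solve for w:
  By method of characteristics (waves move left with speed 1):
  Along characteristics ξ + τ = const, w is constant, so w(ξ,τ) = f(ξ + τ) with f = w(·, 0).
Hence w(ξ,τ) = 2ξ + 2τ.
Transform back: u(ξ,τ) = exp(-τ)w(ξ,τ).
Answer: u(ξ, τ) = 2ξexp(-τ) + 2τexp(-τ)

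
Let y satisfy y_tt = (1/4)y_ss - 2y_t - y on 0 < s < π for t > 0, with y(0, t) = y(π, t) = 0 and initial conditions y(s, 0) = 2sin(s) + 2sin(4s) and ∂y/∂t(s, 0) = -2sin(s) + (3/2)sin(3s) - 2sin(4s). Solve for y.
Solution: Substitute y = exp(-t)u.
Then y_t = exp(-t)(u_t - u), y_tt = exp(-t)(u_tt - 2u_t + u), y_ss = exp(-t)u_ss; substituting and dividing by exp(-t), the lower-order terms cancel: u_tt = (1/4)u_ss (standard wave equation).
Data for u: u(s,0) = y(s,0) = 2sin(s) + 2sin(4s); u_t(s,0) = y_t(s,0) + y(s,0) = (3/2)sin(3s). The boundary conditions carry over: u(0,t) = u(π,t) = 0.
Separating variables: u = Σ [A_n cos(ω_n t) + B_n sin(ω_n t)] sin(ns), ω_n = n/2. From ICs (B_n = velocity coefficient / ω_n): A_1=2, A_4=2, B_3=1.
So u(s,t) = 2sin(s)cos(t/2) + sin(3s)sin(3t/2) + 2sin(4s)cos(2t), and y(s,t) = exp(-t)u(s,t).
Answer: y(s, t) = 2exp(-t)sin(s)cos(t/2) + exp(-t)sin(3s)sin(3t/2) + 2exp(-t)sin(4s)cos(2t)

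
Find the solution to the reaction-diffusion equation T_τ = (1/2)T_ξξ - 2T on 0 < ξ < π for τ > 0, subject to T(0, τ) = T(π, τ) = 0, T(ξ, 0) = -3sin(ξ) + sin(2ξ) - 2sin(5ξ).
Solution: Substitute T = exp(-2τ)u.
Then T_τ = exp(-2τ)(u_τ - 2u), T_ξξ = exp(-2τ)u_ξξ; substituting and dividing by exp(-2τ), the lower-order terms cancel: u_τ = (1/2)u_ξξ (standard heat equation).
Data for u: u(ξ,0) = T(ξ,0) = -3sin(ξ) + sin(2ξ) - 2sin(5ξ). The boundary conditions carry over: u(0,τ) = u(π,τ) = 0.
Separating variables: u = Σ c_n exp(-n²τ/2) sin(nξ). From u(ξ,0) = -3sin(ξ) + sin(2ξ) - 2sin(5ξ): c_1=-3, c_2=1, c_5=-2.
So u(ξ,τ) = exp(-2τ)sin(2ξ) - 3exp(-τ/2)sin(ξ) - 2exp(-25τ/2)sin(5ξ), and T(ξ,τ) = exp(-2τ)u(ξ,τ).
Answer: T(ξ, τ) = exp(-4τ)sin(2ξ) - 3exp(-5τ/2)sin(ξ) - 2exp(-29τ/2)sin(5ξ)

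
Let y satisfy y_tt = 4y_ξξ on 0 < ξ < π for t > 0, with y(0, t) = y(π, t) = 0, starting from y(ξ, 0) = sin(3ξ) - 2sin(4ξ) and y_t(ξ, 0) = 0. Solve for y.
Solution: Using separation of variables y = X(ξ)T(t):
Eigenfunctions: sin(nξ), n = 1, 2, 3, ...
General solution: y(ξ, t) = Σ [A_n cos(2n t) + B_n sin(2n t)] sin(nξ)
From y(ξ,0) = sin(3ξ) - 2sin(4ξ): A_3=1, A_4=-2. From y_t(ξ,0) = 0: all B_n = 0.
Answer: y(ξ, t) = sin(3ξ)cos(6t) - 2sin(4ξ)cos(8t)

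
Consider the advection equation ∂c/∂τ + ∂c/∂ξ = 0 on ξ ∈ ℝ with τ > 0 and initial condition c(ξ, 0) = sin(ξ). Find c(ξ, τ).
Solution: By method of characteristics (waves move right with speed 1):
Along characteristics ξ - τ = const, c is constant, so c(ξ,τ) = f(ξ - τ) with f = c(·, 0).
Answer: c(ξ, τ) = sin(ξ - τ)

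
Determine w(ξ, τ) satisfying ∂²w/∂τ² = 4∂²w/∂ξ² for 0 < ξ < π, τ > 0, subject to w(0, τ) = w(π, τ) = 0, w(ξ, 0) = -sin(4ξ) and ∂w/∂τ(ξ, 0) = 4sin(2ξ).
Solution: Separating variables: w = Σ [A_n cos(ω_n τ) + B_n sin(ω_n τ)] sin(nξ), ω_n = 2n. From ICs (B_n = velocity coefficient / ω_n): A_4=-1, B_2=1.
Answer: w(ξ, τ) = sin(2ξ)sin(4τ) - sin(4ξ)cos(8τ)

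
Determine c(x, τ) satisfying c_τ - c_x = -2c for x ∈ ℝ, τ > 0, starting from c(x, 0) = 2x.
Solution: Substitute c = exp(-2τ)u, i.e. u = exp(2τ)c.
By the product rule, c_τ = exp(-2τ)(u_τ - 2u), c_x = exp(-2τ)u_x.
Substituting into the PDE and dividing by exp(-2τ): u_τ - 2u - u_x = -2u.
The lower-order terms cancel, leaving the standard advection equation u_τ - u_x = 0.
Initial data for u: u(x,0) = c(x,0) = 2x.
Solve for u:
  By method of characteristics (waves move left with speed 1):
  Along characteristics x + τ = const, u is constant, so u(x,τ) = f(x + τ) with f = u(·, 0).
Hence u(x,τ) = 2x + 2τ.
Transform back: c(x,τ) = exp(-2τ)u(x,τ).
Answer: c(x, τ) = 2xexp(-2τ) + 2τexp(-2τ)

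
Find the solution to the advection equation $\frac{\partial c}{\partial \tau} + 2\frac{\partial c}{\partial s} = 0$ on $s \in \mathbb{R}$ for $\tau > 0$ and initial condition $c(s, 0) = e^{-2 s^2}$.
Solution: By characteristics ($ds/d\tau = 2$), $c(s,\tau) = f(s - 2\tau)$ with $f = c( \cdot , 0)$.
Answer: $c(s, \tau) = e^{-2 (-2 \tau + s)^2}$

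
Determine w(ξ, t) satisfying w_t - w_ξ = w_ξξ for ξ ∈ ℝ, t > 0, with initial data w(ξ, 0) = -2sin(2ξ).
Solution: Moving frame: η = ξ + t, σ = t, w = u(η,σ), so w_t = u_σ + u_η and w_ξξ = u_ηη.
Hence w_t - w_ξ = u_σ and the PDE becomes the heat equation u_σ = u_ηη on η ∈ ℝ.
Initial data: u(η,0) = w(η,0) = -2sin(2η). Each mode sin(nη) decays as exp(-n²σ) on ℝ, so u(η,σ) = Σ c_n exp(-n²σ) sin(nη) with c_2=-2: u(η,σ) = -2exp(-4σ)sin(2η).
Substituting back: w(ξ,t) = u(ξ + t, t).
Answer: w(ξ, t) = -2exp(-4t)sin(2t + 2ξ)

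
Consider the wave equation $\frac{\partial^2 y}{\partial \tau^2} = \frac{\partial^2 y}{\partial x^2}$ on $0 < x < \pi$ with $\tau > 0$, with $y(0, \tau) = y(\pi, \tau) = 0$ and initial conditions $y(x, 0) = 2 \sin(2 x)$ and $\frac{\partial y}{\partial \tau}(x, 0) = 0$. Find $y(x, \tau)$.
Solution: Separating variables: $y = \sum [A_n \cos(\omega_n \tau) + B_n \sin(\omega_n \tau)] \sin(nx)$, $\omega_n = n$. From ICs: $A_2=2$.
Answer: $y(x, \tau) = 2 \sin(2 x) \cos(2 \tau)$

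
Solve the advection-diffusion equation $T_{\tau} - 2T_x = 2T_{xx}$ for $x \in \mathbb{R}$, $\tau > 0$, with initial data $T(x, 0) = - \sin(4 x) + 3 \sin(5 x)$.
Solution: Moving frame: $\eta = x + 2\tau$, $\sigma = \tau$, $T = u(\eta,\sigma)$, so $T_{\tau} = u_{\sigma} + 2u_{\eta}$ and $T_{xx} = u_{\eta\eta}$.
Hence $T_{\tau} - 2T_x = u_{\sigma}$ and the PDE becomes the heat equation $u_{\sigma} = 2u_{\eta\eta}$ on $\eta \in \mathbb{R}$.
Initial data: $u(\eta,0) = T(\eta,0) = - \sin(4 \eta) + 3 \sin(5 \eta)$. Each mode $\sin(n\eta)$ decays as $e^{-2n^2\sigma}$ on $\mathbb{R}$, so $u(\eta,\sigma) = \sum c_n e^{-2n^2\sigma} \sin(n\eta)$ with $c_4=-1, c_5=3$: $u(\eta,\sigma) = - e^{-32 \sigma} \sin(4 \eta) + 3 e^{-50 \sigma} \sin(5 \eta)$.
Substituting back: $T(x,\tau) = u(x + 2\tau, \tau)$.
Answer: $T(x, \tau) = - e^{-32 \tau} \sin(8 \tau + 4 x) + 3 e^{-50 \tau} \sin(10 \tau + 5 x)$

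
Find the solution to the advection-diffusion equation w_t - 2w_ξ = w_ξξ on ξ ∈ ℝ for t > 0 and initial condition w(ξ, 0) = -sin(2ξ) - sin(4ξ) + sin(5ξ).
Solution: Change to a moving frame: let η = ξ + 2t, σ = t and write w(ξ,t) = u(η,σ).
By the chain rule w_t = u_σ + 2u_η, w_ξ = u_η, w_ξξ = u_ηη.
Then w_t - 2w_ξ = u_σ: the advection term cancels and the PDE becomes the heat equation u_σ = u_ηη on η ∈ ℝ.
Initial data: u(η,0) = w(η,0) = -sin(2η) - sin(4η) + sin(5η).
On η ∈ ℝ each mode satisfies (sin(nη))″ = -n² sin(nη), so exp(-n²σ) sin(nη) solves the heat equation; by superposition u(η,σ) = Σ c_n exp(-n²σ) sin(nη).
Reading off the coefficients: c_2=-1, c_4=-1, c_5=1, so u(η,σ) = -exp(-4σ)sin(2η) - exp(-16σ)sin(4η) + exp(-25σ)sin(5η).
Substituting back η = ξ + 2t, σ = t: w(ξ,t) = u(ξ + 2t, t).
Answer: w(ξ, t) = -exp(-4t)sin(4t + 2ξ) - exp(-16t)sin(8t + 4ξ) + exp(-25t)sin(10t + 5ξ)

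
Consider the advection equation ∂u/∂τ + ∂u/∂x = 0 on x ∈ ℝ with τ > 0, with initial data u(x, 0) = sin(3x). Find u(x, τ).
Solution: By characteristics (dx/dτ = 1), u(x,τ) = f(x - τ) with f = u(·, 0).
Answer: u(x, τ) = sin(3x - 3τ)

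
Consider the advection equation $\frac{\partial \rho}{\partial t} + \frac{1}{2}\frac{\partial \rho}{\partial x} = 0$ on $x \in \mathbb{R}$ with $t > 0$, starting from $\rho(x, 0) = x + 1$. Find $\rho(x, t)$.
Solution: By method of characteristics (waves move right with speed 1/2):
Along characteristics $x - \frac{1}{2}t =$ const, $\rho$ is constant, so $\rho(x,t) = f(x - \frac{1}{2}t)$ with $f = \rho( \cdot , 0)$.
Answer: $\rho(x, t) = -\frac{1}{2} t + x + 1$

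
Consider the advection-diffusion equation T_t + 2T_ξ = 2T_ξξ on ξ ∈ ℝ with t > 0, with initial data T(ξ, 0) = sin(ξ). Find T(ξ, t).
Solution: Moving frame: η = ξ - 2t, σ = t, T = u(η,σ), so T_t = u_σ - 2u_η and T_ξξ = u_ηη.
Hence T_t + 2T_ξ = u_σ and the PDE becomes the heat equation u_σ = 2u_ηη on η ∈ ℝ.
Initial data: u(η,0) = T(η,0) = sin(η). Each mode sin(nη) decays as exp(-2n²σ) on ℝ, so u(η,σ) = Σ c_n exp(-2n²σ) sin(nη) with c_1=1: u(η,σ) = exp(-2σ)sin(η).
Substituting back: T(ξ,t) = u(ξ - 2t, t).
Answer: T(ξ, t) = -exp(-2t)sin(2t - ξ)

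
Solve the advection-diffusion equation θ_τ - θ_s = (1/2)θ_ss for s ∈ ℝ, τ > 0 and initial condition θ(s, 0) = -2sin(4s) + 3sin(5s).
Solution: Change to a moving frame: let η = s + τ, σ = τ and write θ(s,τ) = u(η,σ).
By the chain rule θ_τ = u_σ + u_η, θ_s = u_η, θ_ss = u_ηη.
Then θ_τ - θ_s = u_σ: the advection term cancels and the PDE becomes the heat equation u_σ = (1/2)u_ηη on η ∈ ℝ.
Initial data: u(η,0) = θ(η,0) = -2sin(4η) + 3sin(5η).
On η ∈ ℝ each mode satisfies (sin(nη))″ = -n² sin(nη), so exp(-n²σ/2) sin(nη) solves the heat equation; by superposition u(η,σ) = Σ c_n exp(-n²σ/2) sin(nη).
Reading off the coefficients: c_4=-2, c_5=3, so u(η,σ) = -2exp(-8σ)sin(4η) + 3exp(-25σ/2)sin(5η).
Substituting back η = s + τ, σ = τ: θ(s,τ) = u(s + τ, τ).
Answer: θ(s, τ) = -2exp(-8τ)sin(4s + 4τ) + 3exp(-25τ/2)sin(5s + 5τ)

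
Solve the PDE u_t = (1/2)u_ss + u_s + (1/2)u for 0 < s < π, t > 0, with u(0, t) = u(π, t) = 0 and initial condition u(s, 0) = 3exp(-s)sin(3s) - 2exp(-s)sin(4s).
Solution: Substitute u = exp(-s)w, i.e. w = exp(s)u.
By the product rule, u_s = exp(-s)(w_s - w), u_ss = exp(-s)(w_ss - 2w_s + w), u_t = exp(-s)w_t.
Substituting into the PDE and dividing by exp(-s): w_t = (1/2)(w_ss - 2w_s + w) + (w_s - w) + (1/2)w.
The lower-order terms cancel, leaving the standard heat equation w_t = (1/2)w_ss.
Initial data for w: w(s,0) = exp(s)u(s,0) = 3sin(3s) - 2sin(4s). The boundary conditions carry over: w(0,t) = w(π,t) = 0.
Solve for w:
  Using separation of variables w = X(s)T(t):
  Eigenfunctions: sin(ns), n = 1, 2, 3, ...
  General solution: w(s, t) = Σ c_n sin(ns) exp(-n² t/2)
  Matching w(s,0) = 3sin(3s) - 2sin(4s) term by term: c_3=3, c_4=-2.
Hence w(s,t) = -2exp(-8t)sin(4s) + 3exp(-9t/2)sin(3s).
Transform back: u(s,t) = exp(-s)w(s,t).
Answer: u(s, t) = -2exp(-s)exp(-8t)sin(4s) + 3exp(-s)exp(-9t/2)sin(3s)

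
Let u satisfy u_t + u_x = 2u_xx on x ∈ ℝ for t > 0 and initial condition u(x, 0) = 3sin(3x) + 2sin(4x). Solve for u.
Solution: Change to a moving frame: let η = x - t, σ = t and write u(x,t) = w(η,σ).
By the chain rule u_t = w_σ - w_η, u_x = w_η, u_xx = w_ηη.
Then u_t + u_x = w_σ: the advection term cancels and the PDE becomes the heat equation w_σ = 2w_ηη on η ∈ ℝ.
Initial data: w(η,0) = u(η,0) = 3sin(3η) + 2sin(4η).
On η ∈ ℝ each mode satisfies (sin(nη))″ = -n² sin(nη), so exp(-2n²σ) sin(nη) solves the heat equation; by superposition w(η,σ) = Σ c_n exp(-2n²σ) sin(nη).
Reading off the coefficients: c_3=3, c_4=2, so w(η,σ) = 3exp(-18σ)sin(3η) + 2exp(-32σ)sin(4η).
Substituting back η = x - t, σ = t: u(x,t) = w(x - t, t).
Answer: u(x, t) = -3exp(-18t)sin(3t - 3x) - 2exp(-32t)sin(4t - 4x)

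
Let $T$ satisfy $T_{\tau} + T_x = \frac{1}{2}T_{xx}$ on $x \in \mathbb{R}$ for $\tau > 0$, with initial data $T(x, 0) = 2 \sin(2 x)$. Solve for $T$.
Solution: Moving frame: $\eta = x - \tau$, $\sigma = \tau$, $T = u(\eta,\sigma)$, so $T_{\tau} = u_{\sigma} - u_{\eta}$ and $T_{xx} = u_{\eta\eta}$.
Hence $T_{\tau} + T_x = u_{\sigma}$ and the PDE becomes the heat equation $u_{\sigma} = \frac{1}{2}u_{\eta\eta}$ on $\eta \in \mathbb{R}$.
Initial data: $u(\eta,0) = T(\eta,0) = 2 \sin(2 \eta)$. Each mode $\sin(n\eta)$ decays as $e^{-n^2\sigma/2}$ on $\mathbb{R}$, so $u(\eta,\sigma) = \sum c_n e^{-n^2\sigma/2} \sin(n\eta)$ with $c_2=2$: $u(\eta,\sigma) = 2 e^{-2 \sigma} \sin(2 \eta)$.
Substituting back: $T(x,\tau) = u(x - \tau, \tau)$.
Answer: $T(x, \tau) = -2 e^{-2 \tau} \sin(2 \tau - 2 x)$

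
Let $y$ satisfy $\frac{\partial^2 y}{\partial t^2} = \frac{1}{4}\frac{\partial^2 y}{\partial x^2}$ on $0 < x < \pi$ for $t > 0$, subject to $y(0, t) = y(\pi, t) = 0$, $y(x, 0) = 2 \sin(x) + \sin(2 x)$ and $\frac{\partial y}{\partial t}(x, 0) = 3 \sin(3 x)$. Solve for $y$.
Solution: Separating variables: $y = \sum [A_n \cos(\omega_n t) + B_n \sin(\omega_n t)] \sin(nx)$, $\omega_n = n/2$. From ICs ($B_n$ = velocity coefficient / $\omega_n$): $A_1=2, A_2=1, B_3=2$.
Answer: $y(x, t) = 2 \sin(3 t/2) \sin(3 x) + 2 \sin(x) \cos(t/2) + \sin(2 x) \cos(t)$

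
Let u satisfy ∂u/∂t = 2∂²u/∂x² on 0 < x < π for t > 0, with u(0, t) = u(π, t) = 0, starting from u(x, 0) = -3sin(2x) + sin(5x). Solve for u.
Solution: Using separation of variables u = X(x)T(t):
Eigenfunctions: sin(nx), n = 1, 2, 3, ...
General solution: u(x, t) = Σ c_n sin(nx) exp(-2n² t)
Matching u(x,0) = -3sin(2x) + sin(5x) term by term: c_2=-3, c_5=1.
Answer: u(x, t) = -3exp(-8t)sin(2x) + exp(-50t)sin(5x)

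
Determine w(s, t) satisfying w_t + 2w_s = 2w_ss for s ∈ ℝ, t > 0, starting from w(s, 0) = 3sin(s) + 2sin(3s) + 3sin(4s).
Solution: Moving frame: η = s - 2t, σ = t, w = u(η,σ), so w_t = u_σ - 2u_η and w_ss = u_ηη.
Hence w_t + 2w_s = u_σ and the PDE becomes the heat equation u_σ = 2u_ηη on η ∈ ℝ.
Initial data: u(η,0) = w(η,0) = 3sin(η) + 2sin(3η) + 3sin(4η). Each mode sin(nη) decays as exp(-2n²σ) on ℝ, so u(η,σ) = Σ c_n exp(-2n²σ) sin(nη) with c_1=3, c_3=2, c_4=3: u(η,σ) = 3exp(-2σ)sin(η) + 2exp(-18σ)sin(3η) + 3exp(-32σ)sin(4η).
Substituting back: w(s,t) = u(s - 2t, t).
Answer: w(s, t) = 3exp(-2t)sin(s - 2t) + 2exp(-18t)sin(3s - 6t) + 3exp(-32t)sin(4s - 8t)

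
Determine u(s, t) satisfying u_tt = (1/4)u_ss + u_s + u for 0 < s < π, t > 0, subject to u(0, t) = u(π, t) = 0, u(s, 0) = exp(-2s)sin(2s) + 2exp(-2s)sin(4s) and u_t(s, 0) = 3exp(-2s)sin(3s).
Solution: Substitute u = exp(-2s)w.
Then u_s = exp(-2s)(w_s - 2w), u_ss = exp(-2s)(w_ss - 4w_s + 4w), u_tt = exp(-2s)w_tt; substituting and dividing by exp(-2s), the lower-order terms cancel: w_tt = (1/4)w_ss (standard wave equation).
Data for w: w(s,0) = exp(2s)u(s,0) = sin(2s) + 2sin(4s); w_t(s,0) = exp(2s)u_t(s,0) = 3sin(3s). The boundary conditions carry over: w(0,t) = w(π,t) = 0.
Separating variables: w = Σ [A_n cos(ω_n t) + B_n sin(ω_n t)] sin(ns), ω_n = n/2. From ICs (B_n = velocity coefficient / ω_n): A_2=1, A_4=2, B_3=2.
So w(s,t) = sin(2s)cos(t) + 2sin(3s)sin(3t/2) + 2sin(4s)cos(2t), and u(s,t) = exp(-2s)w(s,t).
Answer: u(s, t) = exp(-2s)sin(2s)cos(t) + 2exp(-2s)sin(3s)sin(3t/2) + 2exp(-2s)sin(4s)cos(2t)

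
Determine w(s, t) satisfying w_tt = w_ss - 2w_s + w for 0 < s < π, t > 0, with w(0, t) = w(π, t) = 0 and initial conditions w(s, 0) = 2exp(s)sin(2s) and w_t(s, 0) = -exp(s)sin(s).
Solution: Substitute w = exp(s)u, i.e. u = exp(-s)w.
By the product rule, w_s = exp(s)(u_s + u), w_ss = exp(s)(u_ss + 2u_s + u), w_tt = exp(s)u_tt.
Substituting into the PDE and dividing by exp(s): u_tt = (u_ss + 2u_s + u) - 2(u_s + u) + u.
The lower-order terms cancel, leaving the standard wave equation u_tt = u_ss.
Initial data for u: u(s,0) = exp(-s)w(s,0) = 2sin(2s); u_t(s,0) = exp(-s)w_t(s,0) = -sin(s). The boundary conditions carry over: u(0,t) = u(π,t) = 0.
Solve for u:
  Using separation of variables u = X(s)T(t):
  Eigenfunctions: sin(ns), n = 1, 2, 3, ...
  General solution: u(s, t) = Σ [A_n cos(n t) + B_n sin(n t)] sin(ns)
  From u(s,0) = 2sin(2s): A_2=2. From u_t(s,0) = -sin(s), using u_t(s,0) = Σ ω_n B_n sin(ns) with ω_n = n: B_1 = (-1)/1 = -1.
Hence u(s,t) = -sin(s)sin(t) + 2sin(2s)cos(2t).
Transform back: w(s,t) = exp(s)u(s,t).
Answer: w(s, t) = -exp(s)sin(s)sin(t) + 2exp(s)sin(2s)cos(2t)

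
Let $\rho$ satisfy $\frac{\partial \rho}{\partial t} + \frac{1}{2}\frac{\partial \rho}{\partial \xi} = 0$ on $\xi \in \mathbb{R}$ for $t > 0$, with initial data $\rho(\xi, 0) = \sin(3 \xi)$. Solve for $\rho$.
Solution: By characteristics ($d\xi/dt = 1/2$), $\rho(\xi,t) = f(\xi - \frac{1}{2}t)$ with $f = \rho( \cdot , 0)$.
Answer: $\rho(\xi, t) = \sin(3 \xi - 3 t/2)$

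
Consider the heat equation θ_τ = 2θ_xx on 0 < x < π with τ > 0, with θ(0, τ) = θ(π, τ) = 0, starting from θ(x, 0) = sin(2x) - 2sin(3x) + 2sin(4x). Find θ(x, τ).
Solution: Using separation of variables θ = X(x)G(τ):
Eigenfunctions: sin(nx), n = 1, 2, 3, ...
General solution: θ(x, τ) = Σ c_n sin(nx) exp(-2n² τ)
Matching θ(x,0) = sin(2x) - 2sin(3x) + 2sin(4x) term by term: c_2=1, c_3=-2, c_4=2.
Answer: θ(x, τ) = exp(-8τ)sin(2x) - 2exp(-18τ)sin(3x) + 2exp(-32τ)sin(4x)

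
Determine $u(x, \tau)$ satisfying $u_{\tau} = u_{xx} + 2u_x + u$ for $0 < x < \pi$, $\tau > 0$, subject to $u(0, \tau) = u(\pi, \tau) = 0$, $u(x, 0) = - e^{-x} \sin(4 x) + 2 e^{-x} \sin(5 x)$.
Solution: Substitute $u = e^{-x}w$, i.e. $w = e^{x}u$.
By the product rule, $u_x = e^{-x}(w_x - w)$, $u_{xx} = e^{-x}(w_{xx} - 2w_x + w)$, $u_{\tau} = e^{-x}w_{\tau}$.
Substituting into the PDE and dividing by $e^{-x}$: $w_{\tau} = (w_{xx} - 2w_x + w) + 2(w_x - w) + w$.
The lower-order terms cancel, leaving the standard heat equation $w_{\tau} = w_{xx}$.
Initial data for $w$: $w(x,0) = e^{x}u(x,0) = - \sin(4 x) + 2 \sin(5 x)$. The boundary conditions carry over: $w(0,\tau) = w(\pi,\tau) = 0$.
Solve for $w$:
  Using separation of variables $w = X(x)T(\tau)$:
  Eigenfunctions: $\sin(nx)$, $n = 1, 2, 3, \ldots$
  General solution: $w(x, \tau) = \sum c_n \sin(nx) e^{-n^2 \tau}$
  Matching $w(x,0) = - \sin(4 x) + 2 \sin(5 x)$ term by term: $c_4=-1, c_5=2$.
Hence $w(x,\tau) = - e^{-16 \tau} \sin(4 x) + 2 e^{-25 \tau} \sin(5 x)$.
Transform back: $u(x,\tau) = e^{-x}w(x,\tau)$.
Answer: $u(x, \tau) = - e^{-16 \tau} e^{-x} \sin(4 x) + 2 e^{-25 \tau} e^{-x} \sin(5 x)$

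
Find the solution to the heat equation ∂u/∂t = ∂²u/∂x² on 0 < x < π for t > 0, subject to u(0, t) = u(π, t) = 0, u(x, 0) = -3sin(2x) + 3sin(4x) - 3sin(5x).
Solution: Using separation of variables u = X(x)T(t):
Eigenfunctions: sin(nx), n = 1, 2, 3, ...
General solution: u(x, t) = Σ c_n sin(nx) exp(-n² t)
Matching u(x,0) = -3sin(2x) + 3sin(4x) - 3sin(5x) term by term: c_2=-3, c_4=3, c_5=-3.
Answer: u(x, t) = -3exp(-4t)sin(2x) + 3exp(-16t)sin(4x) - 3exp(-25t)sin(5x)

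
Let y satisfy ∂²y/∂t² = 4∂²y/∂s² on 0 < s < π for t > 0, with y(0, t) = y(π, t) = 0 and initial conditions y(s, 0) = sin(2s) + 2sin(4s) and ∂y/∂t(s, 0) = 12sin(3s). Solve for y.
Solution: Separating variables: y = Σ [A_n cos(ω_n t) + B_n sin(ω_n t)] sin(ns), ω_n = 2n. From ICs (B_n = velocity coefficient / ω_n): A_2=1, A_4=2, B_3=2.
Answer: y(s, t) = sin(2s)cos(4t) + 2sin(3s)sin(6t) + 2sin(4s)cos(8t)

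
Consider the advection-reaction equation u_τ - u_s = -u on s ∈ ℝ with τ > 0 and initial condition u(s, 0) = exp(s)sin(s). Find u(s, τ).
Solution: Substitute u = exp(s)w, i.e. w = exp(-s)u.
By the product rule, u_s = exp(s)(w_s + w), u_τ = exp(s)w_τ.
Substituting into the PDE and dividing by exp(s): w_τ - (w_s + w) = -w.
The lower-order terms cancel, leaving the standard advection equation w_τ - w_s = 0.
Initial data for w: w(s,0) = exp(-s)u(s,0) = sin(s).
Solve for w:
  By method of characteristics (waves move left with speed 1):
  Along characteristics s + τ = const, w is constant, so w(s,τ) = f(s + τ) with f = w(·, 0).
Hence w(s,τ) = sin(s + τ).
Transform back: u(s,τ) = exp(s)w(s,τ).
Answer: u(s, τ) = exp(s)sin(s + τ)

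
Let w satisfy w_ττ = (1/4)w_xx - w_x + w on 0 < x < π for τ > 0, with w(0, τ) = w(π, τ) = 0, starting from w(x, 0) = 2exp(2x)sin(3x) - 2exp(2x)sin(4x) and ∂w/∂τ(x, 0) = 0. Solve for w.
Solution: Substitute w = exp(2x)u.
Then w_x = exp(2x)(u_x + 2u), w_xx = exp(2x)(u_xx + 4u_x + 4u), w_ττ = exp(2x)u_ττ; substituting and dividing by exp(2x), the lower-order terms cancel: u_ττ = (1/4)u_xx (standard wave equation).
Data for u: u(x,0) = exp(-2x)w(x,0) = 2sin(3x) - 2sin(4x); u_τ(x,0) = exp(-2x)w_τ(x,0) = 0. The boundary conditions carry over: u(0,τ) = u(π,τ) = 0.
Separating variables: u = Σ [A_n cos(ω_n τ) + B_n sin(ω_n τ)] sin(nx), ω_n = n/2. From ICs: A_3=2, A_4=-2.
So u(x,τ) = 2sin(3x)cos(3τ/2) - 2sin(4x)cos(2τ), and w(x,τ) = exp(2x)u(x,τ).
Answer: w(x, τ) = 2exp(2x)sin(3x)cos(3τ/2) - 2exp(2x)sin(4x)cos(2τ)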